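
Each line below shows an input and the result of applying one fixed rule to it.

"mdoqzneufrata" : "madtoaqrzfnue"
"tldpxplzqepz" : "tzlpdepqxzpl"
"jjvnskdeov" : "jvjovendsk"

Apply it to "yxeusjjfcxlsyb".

Each output is the input with this applied: take characters alternately from the front and the back (1st, last, 2nd, 2nd-last, ...).
Doing the same to "yxeusjjfcxlsyb": "ybxyesulsxjcjf".

ybxyesulsxjcjf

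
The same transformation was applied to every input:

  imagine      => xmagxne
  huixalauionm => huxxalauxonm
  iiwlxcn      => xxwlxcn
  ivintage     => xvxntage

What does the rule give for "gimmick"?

Rule — replace every "i" with "x".
For "gimmick" the result is "gxmmxck".

gxmmxck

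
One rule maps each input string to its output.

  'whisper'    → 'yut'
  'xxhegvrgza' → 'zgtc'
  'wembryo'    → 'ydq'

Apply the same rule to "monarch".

In each case the input is transformed by: keep one character in every 3, starting at position 1 (positions 1st, 4th, 7th, ...), then shift every letter 2 places forward in the alphabet (wrapping around).
For "monarch" the result is "ocj".

ocj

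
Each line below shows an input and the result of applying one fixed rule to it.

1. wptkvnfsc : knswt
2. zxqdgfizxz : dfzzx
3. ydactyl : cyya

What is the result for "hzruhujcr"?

The pattern: move the first 3 characters to the end (rotate left by 3), then keep every other character starting from the first (positions 1st, 3rd, 5th, ...).
Working it through for "hzruhujcr": intermediate "uhujcrhzr", final "uuchr".

uuchr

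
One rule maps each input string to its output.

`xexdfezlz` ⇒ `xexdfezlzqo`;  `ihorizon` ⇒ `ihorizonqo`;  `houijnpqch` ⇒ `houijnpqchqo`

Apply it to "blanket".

Rule — append "qo".
Applying that to "blanket" gives "blanketqo".

blanketqo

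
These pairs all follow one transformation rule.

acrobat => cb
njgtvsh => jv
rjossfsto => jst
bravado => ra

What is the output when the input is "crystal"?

The rule is to keep one character in every 3, starting at position 2 (positions 2nd, 5th, 8th, ...).
"crystal" → "rt".

rt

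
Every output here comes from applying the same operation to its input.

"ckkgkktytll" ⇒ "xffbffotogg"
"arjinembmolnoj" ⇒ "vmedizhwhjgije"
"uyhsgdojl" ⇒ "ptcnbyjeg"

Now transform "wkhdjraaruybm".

rfcyemvvmptwh

In each case the input is transformed by: shift every letter 5 places backward in the alphabet (wrapping around).
Doing the same to "wkhdjraaruybm": "rfcyemvvmptwh".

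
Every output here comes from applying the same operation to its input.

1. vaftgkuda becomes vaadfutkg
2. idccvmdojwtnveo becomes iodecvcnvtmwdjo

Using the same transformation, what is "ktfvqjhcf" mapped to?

kftcfhvjq

The pattern: take characters alternately from the front and the back (1st, last, 2nd, 2nd-last, ...).
"ktfvqjhcf" → "kftcfhvjq".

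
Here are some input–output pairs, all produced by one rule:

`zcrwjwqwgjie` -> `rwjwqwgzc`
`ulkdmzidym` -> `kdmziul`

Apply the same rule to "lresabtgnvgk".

esabtgnlr

Rule — delete the last 3 characters, then move the first 2 characters to the end (rotate left by 2).
Working it through for "lresabtgnvgk": intermediate "lresabtgn", final "esabtgnlr".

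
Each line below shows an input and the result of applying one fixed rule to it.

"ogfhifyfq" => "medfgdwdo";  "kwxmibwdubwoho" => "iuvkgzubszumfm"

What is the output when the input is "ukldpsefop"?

The pattern: shift every letter 2 places backward in the alphabet (wrapping around).
"ukldpsefop" → "sijbnqcdmn".

sijbnqcdmn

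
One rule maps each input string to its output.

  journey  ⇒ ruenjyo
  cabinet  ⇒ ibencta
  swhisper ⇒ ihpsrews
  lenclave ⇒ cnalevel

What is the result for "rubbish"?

bbsirhu

In each case the input is transformed by: move the first 2 characters to the end (rotate left by 2), then swap each adjacent pair of characters (1↔2, 3↔4, ...).
Applying both steps to "rubbish": "bbishru", then "bbsirhu".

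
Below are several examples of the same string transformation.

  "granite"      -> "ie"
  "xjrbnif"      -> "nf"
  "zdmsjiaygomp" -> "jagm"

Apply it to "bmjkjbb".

What's happening: keep every other character starting from the first (positions 1st, 3rd, 5th, ...), then delete the first 2 characters.
For "bmjkjbb", step one produces "bjjb"; step two turns that into "jb".

jb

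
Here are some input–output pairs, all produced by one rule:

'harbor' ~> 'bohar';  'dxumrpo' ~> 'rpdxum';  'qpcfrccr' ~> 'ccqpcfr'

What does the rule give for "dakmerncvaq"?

vadakmernc

The rule is to delete the last character, then move the last 2 characters to the front (rotate right by 2).
Applying both steps to "dakmerncvaq": "dakmerncva", then "vadakmernc".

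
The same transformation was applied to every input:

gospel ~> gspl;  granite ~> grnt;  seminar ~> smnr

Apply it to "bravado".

The pattern: remove every vowel.
Applying that to "bravado" gives "brvd".

brvd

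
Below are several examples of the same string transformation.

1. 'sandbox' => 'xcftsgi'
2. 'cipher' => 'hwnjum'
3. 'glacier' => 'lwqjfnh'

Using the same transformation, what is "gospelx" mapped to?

lctqxju

The pattern: take characters alternately from the front and the back (1st, last, 2nd, 2nd-last, ...), then shift every letter 5 places forward in the alphabet (wrapping around).
Applying both steps to "gospelx": "gxolsep", then "lctqxju".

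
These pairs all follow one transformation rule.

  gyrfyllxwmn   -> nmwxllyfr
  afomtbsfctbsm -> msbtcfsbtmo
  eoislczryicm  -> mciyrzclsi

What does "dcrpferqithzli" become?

ilzhtiqrefpr

The pattern: reverse the string, then delete the last 2 characters.
"dcrpferqithzli" → "ilzhtiqrefprcd" → "ilzhtiqrefpr".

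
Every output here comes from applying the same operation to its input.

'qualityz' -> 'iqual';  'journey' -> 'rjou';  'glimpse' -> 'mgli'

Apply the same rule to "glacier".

cgla

The rule is to delete the last 3 characters, then move the last character to the front.
Starting from "glacier": after the first operation, "glac"; after the second, "cgla".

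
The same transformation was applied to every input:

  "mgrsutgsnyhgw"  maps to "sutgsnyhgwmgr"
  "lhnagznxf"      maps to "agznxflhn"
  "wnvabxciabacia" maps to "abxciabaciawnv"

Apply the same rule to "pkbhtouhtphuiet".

In each case the input is transformed by: move the first 3 characters to the end (rotate left by 3).
On "pkbhtouhtphuiet" that produces "htouhtphuietpkb".

htouhtphuietpkb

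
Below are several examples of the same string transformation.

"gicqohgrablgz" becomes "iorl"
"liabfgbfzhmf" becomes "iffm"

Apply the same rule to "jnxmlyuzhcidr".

nlzi

The transformation: keep one character in every 3, starting at position 2 (positions 2nd, 5th, 8th, ...).
For "jnxmlyuzhcidr" the result is "nlzi".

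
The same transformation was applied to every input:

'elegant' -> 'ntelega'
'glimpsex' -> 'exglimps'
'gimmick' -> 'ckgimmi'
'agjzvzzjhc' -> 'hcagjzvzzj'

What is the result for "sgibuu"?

uusgib

Looking at the pairs, the operation is to move the last 2 characters to the front (rotate right by 2).
So "sgibuu" becomes "uusgib".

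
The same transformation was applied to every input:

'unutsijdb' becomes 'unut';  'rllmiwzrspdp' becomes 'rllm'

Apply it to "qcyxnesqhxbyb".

What's happening: keep only the first 4 characters.
So "qcyxnesqhxbyb" becomes "qcyx".

qcyx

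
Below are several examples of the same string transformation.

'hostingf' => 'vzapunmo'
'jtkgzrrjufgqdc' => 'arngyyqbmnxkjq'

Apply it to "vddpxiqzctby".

The transformation: move the first character to the end, then shift every letter 7 places forward in the alphabet (wrapping around).
For "vddpxiqzctby" the result is "kkwepxgjaifc".
(Check on "hostingf": → "ostingfh" → "vzapunmo" ✓)

kkwepxgjaifc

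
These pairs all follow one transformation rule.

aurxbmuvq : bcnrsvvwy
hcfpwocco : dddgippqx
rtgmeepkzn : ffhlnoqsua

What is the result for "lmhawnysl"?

Rule — sort the characters into alphabetical order, then shift every letter 1 place forward in the alphabet (wrapping around).
So "lmhawnysl" becomes "bimmnotxz".

bimmnotxz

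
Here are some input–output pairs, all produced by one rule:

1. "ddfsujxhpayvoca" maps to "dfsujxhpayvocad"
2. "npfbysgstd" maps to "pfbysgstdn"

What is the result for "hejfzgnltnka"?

The rule is to move the first character to the end.
Doing the same to "hejfzgnltnka": "ejfzgnltnkah".

ejfzgnltnkah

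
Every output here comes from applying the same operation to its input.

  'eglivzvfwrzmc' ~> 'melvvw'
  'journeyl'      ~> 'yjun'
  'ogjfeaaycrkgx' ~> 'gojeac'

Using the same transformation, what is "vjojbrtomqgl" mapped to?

The transformation: move the last 3 characters to the front (rotate right by 3), then keep every other character starting from the second (positions 2nd, 4th, 6th, ...).
Starting from "vjojbrtomqgl": after the first operation, "qglvjojbrtom"; after the second, "gvobtm".
(Check on "ogjfeaaycrkgx": → "kgxogjfeaaycr" → "gojeac" ✓)

gvobtm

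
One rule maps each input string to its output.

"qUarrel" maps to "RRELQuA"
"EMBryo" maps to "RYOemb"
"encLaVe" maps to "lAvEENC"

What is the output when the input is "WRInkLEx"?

Looking at the pairs, the operation is to flip the case of every letter, then move the first 3 characters to the end (rotate left by 3).
On "WRInkLEx": the first step gives "wriNKleX", and the second then gives "NKleXwri".

NKleXwri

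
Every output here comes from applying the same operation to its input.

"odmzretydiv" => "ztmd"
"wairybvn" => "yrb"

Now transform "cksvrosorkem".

vrok

Each output is the input with this applied: sort the characters into reverse alphabetical order, then keep one character in every 3, starting at position 1 (positions 1st, 4th, 7th, ...).
For "cksvrosorkem" the result is "vrok".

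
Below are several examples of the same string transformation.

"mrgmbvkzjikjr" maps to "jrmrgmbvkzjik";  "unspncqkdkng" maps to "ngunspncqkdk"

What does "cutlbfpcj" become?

cjcutlbfp

The pattern: move the last 2 characters to the front (rotate right by 2).
On "cutlbfpcj" that produces "cjcutlbfp".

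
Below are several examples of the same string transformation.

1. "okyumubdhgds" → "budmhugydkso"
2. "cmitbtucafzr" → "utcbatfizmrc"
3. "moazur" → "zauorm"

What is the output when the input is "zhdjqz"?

Looking at the pairs, the operation is to swap the front and back halves of the string, then take characters alternately from the front and the back (1st, last, 2nd, 2nd-last, ...).
Applying both steps to "zhdjqz": "jqzzhd", then "jdqhzz".

jdqhzz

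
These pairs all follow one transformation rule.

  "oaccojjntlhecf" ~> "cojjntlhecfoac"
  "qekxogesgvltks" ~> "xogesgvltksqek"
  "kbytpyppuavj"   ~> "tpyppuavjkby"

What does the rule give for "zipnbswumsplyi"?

nbswumsplyizip

The rule is to move the first 3 characters to the end (rotate left by 3).
For "zipnbswumsplyi" the result is "nbswumsplyizip".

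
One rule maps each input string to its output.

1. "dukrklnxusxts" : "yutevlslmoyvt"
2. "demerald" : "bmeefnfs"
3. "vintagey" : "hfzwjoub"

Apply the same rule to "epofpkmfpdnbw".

In each case the input is transformed by: move the last 3 characters to the front (rotate right by 3), then shift every letter 1 place forward in the alphabet (wrapping around).
Working it through for "epofpkmfpdnbw": intermediate "nbwepofpkmfpd", final "ocxfqpgqlngqe".

ocxfqpgqlngqe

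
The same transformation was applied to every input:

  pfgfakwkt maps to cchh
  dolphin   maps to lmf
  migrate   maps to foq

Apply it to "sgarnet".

In each case the input is transformed by: shift every letter 3 places backward in the alphabet (wrapping around), then keep every other character starting from the second (positions 2nd, 4th, 6th, ...).
Working it through for "sgarnet": intermediate "pdxokbq", final "dob".

dob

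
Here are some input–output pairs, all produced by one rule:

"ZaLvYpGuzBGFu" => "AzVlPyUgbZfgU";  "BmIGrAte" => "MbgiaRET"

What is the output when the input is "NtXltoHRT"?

Each output is the input with this applied: flip the case of every letter, then swap each adjacent pair of characters (1↔2, 3↔4, ...).
Starting from "NtXltoHRT": after the first operation, "nTxLTOhrt"; after the second, "TnLxOTrht".

TnLxOTrht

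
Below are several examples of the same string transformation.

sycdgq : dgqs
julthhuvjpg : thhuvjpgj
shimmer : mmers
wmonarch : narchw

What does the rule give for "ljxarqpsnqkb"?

arqpsnqkbl

The rule is to move the first 3 characters to the end (rotate left by 3), then delete the last 2 characters.
Starting from "ljxarqpsnqkb": after the first operation, "arqpsnqkbljx"; after the second, "arqpsnqkbl".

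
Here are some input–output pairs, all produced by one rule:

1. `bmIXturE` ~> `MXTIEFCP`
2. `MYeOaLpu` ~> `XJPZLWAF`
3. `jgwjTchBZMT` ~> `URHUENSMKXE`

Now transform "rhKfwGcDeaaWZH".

The pattern: shift every letter 11 places forward in the alphabet (wrapping around), then convert every letter to uppercase.
For "rhKfwGcDeaaWZH" the result is "CSVQHRNOPLLHKS".

CSVQHRNOPLLHKS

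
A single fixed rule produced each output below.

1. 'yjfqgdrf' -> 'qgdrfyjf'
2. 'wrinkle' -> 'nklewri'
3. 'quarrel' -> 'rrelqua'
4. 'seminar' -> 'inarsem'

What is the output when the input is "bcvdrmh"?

drmhbcv

Looking at the pairs, the operation is to move the first 3 characters to the end (rotate left by 3).
On "bcvdrmh" that produces "drmhbcv".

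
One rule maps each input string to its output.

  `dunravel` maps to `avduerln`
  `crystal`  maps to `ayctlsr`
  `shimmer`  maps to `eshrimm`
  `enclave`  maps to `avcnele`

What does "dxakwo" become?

The rule is to sort the characters into alphabetical order, then take characters alternately from the front and the back (1st, last, 2nd, 2nd-last, ...).
On "dxakwo": the first step gives "adkowx", and the second then gives "axdwko".

axdwko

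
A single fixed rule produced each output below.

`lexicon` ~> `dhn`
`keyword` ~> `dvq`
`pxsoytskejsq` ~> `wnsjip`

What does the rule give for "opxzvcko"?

oybn

Rule — shift every letter 1 place backward in the alphabet (wrapping around), then keep every other character starting from the second (positions 2nd, 4th, 6th, ...).
"opxzvcko" → "nowyubjn" → "oybn".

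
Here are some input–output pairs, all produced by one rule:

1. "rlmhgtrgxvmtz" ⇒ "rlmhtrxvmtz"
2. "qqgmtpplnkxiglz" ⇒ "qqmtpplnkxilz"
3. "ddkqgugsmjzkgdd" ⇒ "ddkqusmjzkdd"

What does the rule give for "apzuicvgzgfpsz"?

apzuicvzfpsz

In each case the input is transformed by: remove every "g".
Doing the same to "apzuicvgzgfpsz": "apzuicvzfpsz".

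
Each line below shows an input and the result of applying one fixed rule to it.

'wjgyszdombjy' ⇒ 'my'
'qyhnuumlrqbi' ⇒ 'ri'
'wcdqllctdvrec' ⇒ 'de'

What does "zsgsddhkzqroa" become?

zo

In each case the input is transformed by: keep one character in every 3, starting at position 3 (positions 3rd, 6th, 9th, ...), then keep only the last 2 characters.
"zsgsddhkzqroa" → "gdzo" → "zo".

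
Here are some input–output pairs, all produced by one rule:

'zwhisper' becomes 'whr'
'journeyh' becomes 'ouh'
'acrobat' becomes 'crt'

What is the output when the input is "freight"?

Each output is the input with this applied: swap each adjacent pair of characters (1↔2, 3↔4, ...), then keep one character in every 3, starting at position 1 (positions 1st, 4th, 7th, ...).
Doing the same to "freight": "ret".

ret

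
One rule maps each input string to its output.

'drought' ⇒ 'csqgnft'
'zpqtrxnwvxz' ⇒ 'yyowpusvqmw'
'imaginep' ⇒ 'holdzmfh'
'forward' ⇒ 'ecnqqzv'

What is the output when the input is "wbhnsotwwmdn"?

vmacglmvrvns

The transformation: take characters alternately from the front and the back (1st, last, 2nd, 2nd-last, ...), then shift every letter 1 place backward in the alphabet (wrapping around).
"wbhnsotwwmdn" → "vmacglmvrvns".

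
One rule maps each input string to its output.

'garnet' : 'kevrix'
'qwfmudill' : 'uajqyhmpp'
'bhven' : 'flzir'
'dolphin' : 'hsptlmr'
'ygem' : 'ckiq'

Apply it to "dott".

What's happening: shift every letter 4 places forward in the alphabet (wrapping around).
On "dott" that produces "hsxx".

hsxx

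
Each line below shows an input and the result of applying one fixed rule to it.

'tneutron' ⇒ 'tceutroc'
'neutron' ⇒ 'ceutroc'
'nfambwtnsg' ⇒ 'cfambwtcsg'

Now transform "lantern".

lacterc

Looking at the pairs, the operation is to replace every "n" with "c".
Applying that to "lantern" gives "lacterc".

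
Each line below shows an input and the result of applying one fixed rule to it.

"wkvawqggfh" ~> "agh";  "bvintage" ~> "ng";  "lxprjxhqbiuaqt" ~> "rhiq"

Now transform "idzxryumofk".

xuf

Each output is the input with this applied: move the first character to the end, then keep one character in every 3, starting at position 3 (positions 3rd, 6th, 9th, ...).
Starting from "idzxryumofk": after the first operation, "dzxryumofki"; after the second, "xuf".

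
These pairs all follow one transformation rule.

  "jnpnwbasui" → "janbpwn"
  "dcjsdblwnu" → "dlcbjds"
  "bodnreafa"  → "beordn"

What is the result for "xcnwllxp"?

Looking at the pairs, the operation is to delete the last 3 characters, then take characters alternately from the front and the back (1st, last, 2nd, 2nd-last, ...).
Starting from "xcnwllxp": after the first operation, "xcnwl"; after the second, "xlcwn".
(Check on "dcjsdblwnu": → "dcjsdbl" → "dlcbjds" ✓)

xlcwn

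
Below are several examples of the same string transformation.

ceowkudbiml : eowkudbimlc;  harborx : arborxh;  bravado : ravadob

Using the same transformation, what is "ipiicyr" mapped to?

piicyri

The pattern: move the first character to the end.
Applying that to "ipiicyr" gives "piicyri".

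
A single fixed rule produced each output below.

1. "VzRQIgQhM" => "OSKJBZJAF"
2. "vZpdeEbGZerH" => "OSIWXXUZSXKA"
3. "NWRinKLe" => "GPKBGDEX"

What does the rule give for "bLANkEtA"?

UETGDXMT

The rule is to shift every letter 7 places backward in the alphabet (wrapping around), then convert every letter to uppercase.
On "bLANkEtA": the first step gives "uETGdXmT", and the second then gives "UETGDXMT".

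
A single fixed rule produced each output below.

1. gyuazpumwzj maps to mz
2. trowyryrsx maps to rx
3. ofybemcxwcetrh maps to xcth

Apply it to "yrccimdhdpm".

hp

In each case the input is transformed by: keep every other character starting from the second (positions 2nd, 4th, 6th, ...), then delete the first 3 characters.
For "yrccimdhdpm", step one produces "rcmhp"; step two turns that into "hp".
(Check on "trowyryrsx": → "rwrrx" → "rx" ✓)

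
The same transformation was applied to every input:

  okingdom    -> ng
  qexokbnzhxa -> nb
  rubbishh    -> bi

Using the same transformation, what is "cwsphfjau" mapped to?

fh

In each case the input is transformed by: take characters alternately from the front and the back (1st, last, 2nd, 2nd-last, ...), then keep only the last 2 characters.
On "cwsphfjau": the first step gives "cuwasjpfh", and the second then gives "fh".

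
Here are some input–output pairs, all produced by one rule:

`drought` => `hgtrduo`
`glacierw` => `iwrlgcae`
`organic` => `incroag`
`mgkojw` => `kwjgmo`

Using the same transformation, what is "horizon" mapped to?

In each case the input is transformed by: swap each adjacent pair of characters (1↔2, 3↔4, ...), then move the last 3 characters to the front (rotate right by 3).
For "horizon", step one produces "ohirozn"; step two turns that into "oznohir".
(Check on "organic": → "roaginc" → "incroag" ✓)

oznohir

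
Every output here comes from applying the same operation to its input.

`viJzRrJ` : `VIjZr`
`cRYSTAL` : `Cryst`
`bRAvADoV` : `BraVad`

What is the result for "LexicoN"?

Rule — flip the case of every letter, then delete the last 2 characters.
"LexicoN" → "lEXICOn" → "lEXIC".

lEXIC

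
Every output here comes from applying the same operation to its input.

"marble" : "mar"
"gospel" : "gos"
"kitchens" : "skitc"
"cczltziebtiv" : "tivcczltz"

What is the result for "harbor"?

har

What's happening: swap the front and back halves of the string, then delete the first 3 characters.
Doing the same to "harbor": "har".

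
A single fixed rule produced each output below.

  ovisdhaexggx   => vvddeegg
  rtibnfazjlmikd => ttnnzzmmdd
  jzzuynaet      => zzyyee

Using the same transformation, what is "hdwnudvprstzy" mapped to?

Rule — keep one character in every 3, starting at position 2 (positions 2nd, 5th, 8th, ...), then double every character.
For "hdwnudvprstzy", step one produces "dupt"; step two turns that into "dduupptt".
(Check on "rtibnfazjlmikd": → "tnzmd" → "ttnnzzmmdd" ✓)

dduupptt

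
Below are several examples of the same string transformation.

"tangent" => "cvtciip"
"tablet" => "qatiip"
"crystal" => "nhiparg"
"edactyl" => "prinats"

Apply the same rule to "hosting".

Each output is the input with this applied: move the first 2 characters to the end (rotate left by 2), then shift every letter 11 places backward in the alphabet (wrapping around).
On "hosting": the first step gives "stingho", and the second then gives "hixcvwd".
(Check on "crystal": → "ystalcr" → "nhiparg" ✓)

hixcvwd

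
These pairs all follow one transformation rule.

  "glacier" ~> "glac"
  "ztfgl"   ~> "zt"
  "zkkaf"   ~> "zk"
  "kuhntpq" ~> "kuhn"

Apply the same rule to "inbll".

in

Each output is the input with this applied: delete the last 3 characters.
Doing the same to "inbll": "in".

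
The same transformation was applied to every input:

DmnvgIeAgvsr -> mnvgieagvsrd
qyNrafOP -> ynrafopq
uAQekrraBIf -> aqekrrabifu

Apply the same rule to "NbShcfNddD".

bshcfndddn

The rule is to move the first character to the end, then convert every letter to lowercase.
Applying both steps to "NbShcfNddD": "bShcfNddDN", then "bshcfndddn".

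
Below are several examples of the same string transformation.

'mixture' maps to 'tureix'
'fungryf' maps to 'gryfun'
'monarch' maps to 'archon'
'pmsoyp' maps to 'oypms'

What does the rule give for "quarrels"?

Looking at the pairs, the operation is to delete the first character, then move the first 2 characters to the end (rotate left by 2).
Starting from "quarrels": after the first operation, "uarrels"; after the second, "rrelsua".

rrelsua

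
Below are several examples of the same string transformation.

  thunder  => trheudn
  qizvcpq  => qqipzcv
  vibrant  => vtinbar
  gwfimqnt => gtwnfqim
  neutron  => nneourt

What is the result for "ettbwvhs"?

esthtvbw

In each case the input is transformed by: take characters alternately from the front and the back (1st, last, 2nd, 2nd-last, ...).
Applying that to "ettbwvhs" gives "esthtvbw".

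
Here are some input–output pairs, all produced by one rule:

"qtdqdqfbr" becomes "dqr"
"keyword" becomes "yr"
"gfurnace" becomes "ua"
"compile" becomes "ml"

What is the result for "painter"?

ie

The pattern: keep one character in every 3, starting at position 3 (positions 3rd, 6th, 9th, ...).
Applying that to "painter" gives "ie".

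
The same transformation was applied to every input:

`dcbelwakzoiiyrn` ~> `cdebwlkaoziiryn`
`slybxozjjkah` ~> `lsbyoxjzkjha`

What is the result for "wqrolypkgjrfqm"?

qworylkpjgfrmq

In each case the input is transformed by: swap each adjacent pair of characters (1↔2, 3↔4, ...).
Doing the same to "wqrolypkgjrfqm": "qworylkpjgfrmq".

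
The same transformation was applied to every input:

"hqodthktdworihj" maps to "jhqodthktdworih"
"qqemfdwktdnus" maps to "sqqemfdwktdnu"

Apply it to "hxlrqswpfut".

The pattern: move the last character to the front.
"hxlrqswpfut" → "thxlrqswpfu".

thxlrqswpfu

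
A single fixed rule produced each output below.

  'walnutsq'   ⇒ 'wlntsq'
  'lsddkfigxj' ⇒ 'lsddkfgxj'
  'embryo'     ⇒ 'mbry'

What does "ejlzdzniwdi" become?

The pattern: remove every vowel.
For "ejlzdzniwdi" the result is "jlzdznwd".

jlzdznwd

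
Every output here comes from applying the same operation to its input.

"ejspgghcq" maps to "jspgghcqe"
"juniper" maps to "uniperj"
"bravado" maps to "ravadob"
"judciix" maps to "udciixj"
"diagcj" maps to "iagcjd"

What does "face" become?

acef

The pattern: move the first character to the end.
For "face" the result is "acef".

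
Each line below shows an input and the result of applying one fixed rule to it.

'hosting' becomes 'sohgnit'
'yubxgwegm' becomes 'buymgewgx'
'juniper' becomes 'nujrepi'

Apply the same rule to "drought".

ordthgu

What's happening: move the first 3 characters to the end (rotate left by 3), then reverse the string.
Starting from "drought": after the first operation, "ughtdro"; after the second, "ordthgu".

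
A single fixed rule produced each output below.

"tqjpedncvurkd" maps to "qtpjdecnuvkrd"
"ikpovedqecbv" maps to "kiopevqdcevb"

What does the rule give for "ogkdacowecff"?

Each output is the input with this applied: swap each adjacent pair of characters (1↔2, 3↔4, ...).
So "ogkdacowecff" becomes "godkcawoceff".

godkcawoceff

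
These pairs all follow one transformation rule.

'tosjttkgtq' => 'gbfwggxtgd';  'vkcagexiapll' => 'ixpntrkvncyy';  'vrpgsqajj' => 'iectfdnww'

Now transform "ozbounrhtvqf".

The pattern: shift every letter 13 places forward in the alphabet (wrapping around) — i.e. ROT13.
Doing the same to "ozbounrhtvqf": "bmobhaeugids".

bmobhaeugids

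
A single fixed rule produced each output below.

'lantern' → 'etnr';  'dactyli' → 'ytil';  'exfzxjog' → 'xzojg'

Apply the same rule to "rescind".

icdn

Rule — delete the first 3 characters, then swap each adjacent pair of characters (1↔2, 3↔4, ...).
Working it through for "rescind": intermediate "cind", final "icdn".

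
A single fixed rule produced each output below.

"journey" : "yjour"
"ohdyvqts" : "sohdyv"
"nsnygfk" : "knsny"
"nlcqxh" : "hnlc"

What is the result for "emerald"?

Rule — move the last 3 characters to the front (rotate right by 3), then delete the first 2 characters.
Working it through for "emerald": intermediate "aldemer", final "demer".

demer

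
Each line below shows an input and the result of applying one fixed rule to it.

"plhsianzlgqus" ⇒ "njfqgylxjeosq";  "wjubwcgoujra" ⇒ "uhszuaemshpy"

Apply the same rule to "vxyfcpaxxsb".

Looking at the pairs, the operation is to shift every letter 2 places backward in the alphabet (wrapping around).
Applying that to "vxyfcpaxxsb" gives "tvwdanyvvqz".

tvwdanyvvqz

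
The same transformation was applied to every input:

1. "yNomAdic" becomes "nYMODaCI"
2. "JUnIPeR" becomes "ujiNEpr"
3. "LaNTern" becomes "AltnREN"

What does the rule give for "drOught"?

The transformation: swap each adjacent pair of characters (1↔2, 3↔4, ...), then flip the case of every letter.
For "drOught", step one produces "rduOhgt"; step two turns that into "RDUoHGT".

RDUoHGT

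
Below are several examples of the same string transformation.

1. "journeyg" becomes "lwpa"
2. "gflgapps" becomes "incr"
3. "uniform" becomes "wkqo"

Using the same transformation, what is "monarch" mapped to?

Rule — keep every other character starting from the first (positions 1st, 3rd, 5th, ...), then shift every letter 2 places forward in the alphabet (wrapping around).
On "monarch" that produces "optj".

optj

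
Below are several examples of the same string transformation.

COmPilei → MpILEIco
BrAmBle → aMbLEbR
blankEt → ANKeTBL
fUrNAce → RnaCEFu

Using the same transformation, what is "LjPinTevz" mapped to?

Looking at the pairs, the operation is to move the first 2 characters to the end (rotate left by 2), then flip the case of every letter.
"LjPinTevz" → "PinTevzLj" → "pINtEVZlJ".

pINtEVZlJ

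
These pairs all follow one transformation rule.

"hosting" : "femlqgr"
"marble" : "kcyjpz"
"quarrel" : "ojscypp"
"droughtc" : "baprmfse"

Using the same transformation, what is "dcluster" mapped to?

bpacjrsq

The transformation: take characters alternately from the front and the back (1st, last, 2nd, 2nd-last, ...), then shift every letter 2 places backward in the alphabet (wrapping around).
For "dcluster", step one produces "drceltus"; step two turns that into "bpacjrsq".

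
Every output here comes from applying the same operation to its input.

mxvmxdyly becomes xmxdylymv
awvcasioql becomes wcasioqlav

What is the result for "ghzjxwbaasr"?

Looking at the pairs, the operation is to move the first 2 characters to the end (rotate left by 2), then swap the first and last characters.
For "ghzjxwbaasr", step one produces "zjxwbaasrgh"; step two turns that into "hjxwbaasrgz".
(Check on "awvcasioql": → "vcasioqlaw" → "wcasioqlav" ✓)

hjxwbaasrgz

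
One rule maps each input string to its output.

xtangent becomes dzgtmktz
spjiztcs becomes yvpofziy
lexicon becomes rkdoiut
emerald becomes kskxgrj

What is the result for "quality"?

wagroze

The rule is to shift every letter 6 places forward in the alphabet (wrapping around).
For "quality" the result is "wagroze".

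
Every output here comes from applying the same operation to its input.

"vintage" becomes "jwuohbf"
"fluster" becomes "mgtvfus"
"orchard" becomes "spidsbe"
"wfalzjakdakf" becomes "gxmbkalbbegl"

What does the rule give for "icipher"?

djqjfis

The rule is to swap each adjacent pair of characters (1↔2, 3↔4, ...), then shift every letter 1 place forward in the alphabet (wrapping around).
Applying both steps to "icipher": "cipiehr", then "djqjfis".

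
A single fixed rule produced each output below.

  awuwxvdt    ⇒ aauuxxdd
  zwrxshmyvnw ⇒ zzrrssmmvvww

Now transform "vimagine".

The pattern: keep every other character starting from the first (positions 1st, 3rd, 5th, ...), then double every character.
"vimagine" → "vmgn" → "vvmmggnn".

vvmmggnn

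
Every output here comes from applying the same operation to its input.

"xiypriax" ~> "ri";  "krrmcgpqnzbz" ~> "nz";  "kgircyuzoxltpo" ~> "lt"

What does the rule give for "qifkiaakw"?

aa

The rule is to move the last 2 characters to the front (rotate right by 2), then keep only the last 2 characters.
For "qifkiaakw" the result is "aa".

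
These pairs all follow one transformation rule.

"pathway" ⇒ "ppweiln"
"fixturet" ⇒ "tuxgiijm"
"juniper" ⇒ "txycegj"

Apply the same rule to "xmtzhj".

wybimo

Each output is the input with this applied: sort the characters into alphabetical order, then shift every letter 11 places backward in the alphabet (wrapping around).
Applying both steps to "xmtzhj": "hjmtxz", then "wybimo".
(Check on "pathway": → "aahptwy" → "ppweiln" ✓)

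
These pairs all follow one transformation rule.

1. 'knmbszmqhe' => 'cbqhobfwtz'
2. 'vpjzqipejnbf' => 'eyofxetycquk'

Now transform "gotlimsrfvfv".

The rule is to move the first character to the end, then shift every letter 11 places backward in the alphabet (wrapping around).
Starting from "gotlimsrfvfv": after the first operation, "otlimsrfvfvg"; after the second, "diaxbhgukukv".

diaxbhgukukv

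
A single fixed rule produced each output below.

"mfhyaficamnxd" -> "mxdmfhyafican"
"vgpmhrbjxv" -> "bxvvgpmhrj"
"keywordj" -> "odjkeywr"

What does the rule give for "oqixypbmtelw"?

tlwoqixypbme

Looking at the pairs, the operation is to move the last 3 characters to the front (rotate right by 3), then swap the first and last characters.
For "oqixypbmtelw", step one produces "elwoqixypbmt"; step two turns that into "tlwoqixypbme".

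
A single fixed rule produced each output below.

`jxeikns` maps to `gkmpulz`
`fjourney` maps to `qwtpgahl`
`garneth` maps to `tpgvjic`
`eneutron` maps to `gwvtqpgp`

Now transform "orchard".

The pattern: shift every letter 2 places forward in the alphabet (wrapping around), then move the first 2 characters to the end (rotate left by 2).
For "orchard", step one produces "qtejctf"; step two turns that into "ejctfqt".

ejctfqt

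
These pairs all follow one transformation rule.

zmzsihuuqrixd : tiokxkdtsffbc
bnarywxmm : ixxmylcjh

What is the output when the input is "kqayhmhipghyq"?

sjbvbljsxstar

Each output is the input with this applied: move the last 3 characters to the front (rotate right by 3), then shift every letter 11 places forward in the alphabet (wrapping around).
On "kqayhmhipghyq": the first step gives "hyqkqayhmhipg", and the second then gives "sjbvbljsxstar".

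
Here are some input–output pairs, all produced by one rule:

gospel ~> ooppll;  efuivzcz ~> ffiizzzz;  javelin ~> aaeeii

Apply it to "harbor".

Looking at the pairs, the operation is to keep every other character starting from the second (positions 2nd, 4th, 6th, ...), then double every character.
On "harbor": the first step gives "abr", and the second then gives "aabbrr".

aabbrr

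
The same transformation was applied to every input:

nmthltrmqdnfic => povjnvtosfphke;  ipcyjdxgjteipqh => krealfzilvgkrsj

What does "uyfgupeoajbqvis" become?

wahiwrgqcldsxku

The pattern: shift every letter 2 places forward in the alphabet (wrapping around).
For "uyfgupeoajbqvis" the result is "wahiwrgqcldsxku".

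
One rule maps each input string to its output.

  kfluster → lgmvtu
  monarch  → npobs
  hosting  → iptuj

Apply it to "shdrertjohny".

tiesfsukpi

Looking at the pairs, the operation is to delete the last 2 characters, then shift every letter 1 place forward in the alphabet (wrapping around).
So "shdrertjohny" becomes "tiesfsukpi".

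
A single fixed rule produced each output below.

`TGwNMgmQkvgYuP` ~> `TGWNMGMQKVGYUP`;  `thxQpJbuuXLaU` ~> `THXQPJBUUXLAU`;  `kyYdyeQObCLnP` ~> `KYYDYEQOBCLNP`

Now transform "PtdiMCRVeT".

PTDIMCRVET

What's happening: convert every letter to uppercase.
"PtdiMCRVeT" → "PTDIMCRVET".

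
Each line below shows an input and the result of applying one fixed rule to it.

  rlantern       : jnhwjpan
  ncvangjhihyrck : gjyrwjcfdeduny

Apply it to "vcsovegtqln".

jryokracpmh

In each case the input is transformed by: move the last character to the front, then shift every letter 4 places backward in the alphabet (wrapping around).
"vcsovegtqln" → "nvcsovegtql" → "jryokracpmh".
(Check on "ncvangjhihyrck": → "kncvangjhihyrc" → "gjyrwjcfdeduny" ✓)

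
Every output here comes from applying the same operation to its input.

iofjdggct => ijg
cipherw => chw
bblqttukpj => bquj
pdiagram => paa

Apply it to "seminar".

In each case the input is transformed by: keep one character in every 3, starting at position 1 (positions 1st, 4th, 7th, ...).
For "seminar" the result is "sir".

sir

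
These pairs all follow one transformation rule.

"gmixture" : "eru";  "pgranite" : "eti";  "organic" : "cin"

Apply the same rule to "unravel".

lev

Each output is the input with this applied: reverse the string, then keep only the first 3 characters.
For "unravel", step one produces "levarnu"; step two turns that into "lev".
(Check on "gmixture": → "erutximg" → "eru" ✓)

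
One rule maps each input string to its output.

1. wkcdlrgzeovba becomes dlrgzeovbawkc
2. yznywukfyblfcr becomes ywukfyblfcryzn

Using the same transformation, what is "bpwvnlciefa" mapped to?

vnlciefabpw

The rule is to move the first 3 characters to the end (rotate left by 3).
Applying that to "bpwvnlciefa" gives "vnlciefabpw".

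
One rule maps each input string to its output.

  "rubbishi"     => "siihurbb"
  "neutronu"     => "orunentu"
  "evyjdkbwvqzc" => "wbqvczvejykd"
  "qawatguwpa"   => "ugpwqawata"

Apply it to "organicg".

Rule — swap the front and back halves of the string, then swap each adjacent pair of characters (1↔2, 3↔4, ...).
Starting from "organicg": after the first operation, "nicgorga"; after the second, "ingcroag".

ingcroag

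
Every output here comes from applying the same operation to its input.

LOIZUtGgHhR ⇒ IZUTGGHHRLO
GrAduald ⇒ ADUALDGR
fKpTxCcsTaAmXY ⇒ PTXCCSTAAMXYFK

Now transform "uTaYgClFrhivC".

AYGCLFRHIVCUT

In each case the input is transformed by: move the first 2 characters to the end (rotate left by 2), then convert every letter to uppercase.
For "uTaYgClFrhivC", step one produces "aYgClFrhivCuT"; step two turns that into "AYGCLFRHIVCUT".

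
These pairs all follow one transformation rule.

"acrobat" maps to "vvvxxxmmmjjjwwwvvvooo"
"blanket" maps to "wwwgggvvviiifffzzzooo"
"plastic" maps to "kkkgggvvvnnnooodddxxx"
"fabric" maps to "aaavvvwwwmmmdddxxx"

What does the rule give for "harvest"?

The pattern: repeat every character 3 times, then shift every letter 5 places backward in the alphabet (wrapping around).
Starting from "harvest": after the first operation, "hhhaaarrrvvveeesssttt"; after the second, "cccvvvmmmqqqzzznnnooo".

cccvvvmmmqqqzzznnnooo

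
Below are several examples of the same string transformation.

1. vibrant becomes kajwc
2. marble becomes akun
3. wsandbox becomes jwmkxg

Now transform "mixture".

gcdan

Each output is the input with this applied: delete the first 2 characters, then shift every letter 9 places forward in the alphabet (wrapping around).
Applying that to "mixture" gives "gcdan".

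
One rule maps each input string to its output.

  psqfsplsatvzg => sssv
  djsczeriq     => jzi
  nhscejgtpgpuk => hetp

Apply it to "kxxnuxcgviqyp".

The transformation: keep one character in every 3, starting at position 2 (positions 2nd, 5th, 8th, ...).
Doing the same to "kxxnuxcgviqyp": "xugq".

xugq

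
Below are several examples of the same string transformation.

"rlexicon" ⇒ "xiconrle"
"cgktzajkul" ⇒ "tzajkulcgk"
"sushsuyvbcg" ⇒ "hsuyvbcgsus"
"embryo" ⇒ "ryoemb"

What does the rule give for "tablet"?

lettab

Each output is the input with this applied: move the first 3 characters to the end (rotate left by 3).
Doing the same to "tablet": "lettab".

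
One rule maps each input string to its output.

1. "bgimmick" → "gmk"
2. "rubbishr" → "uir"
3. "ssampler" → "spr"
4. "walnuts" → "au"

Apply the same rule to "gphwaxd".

pa

The transformation: keep one character in every 3, starting at position 2 (positions 2nd, 5th, 8th, ...).
So "gphwaxd" becomes "pa".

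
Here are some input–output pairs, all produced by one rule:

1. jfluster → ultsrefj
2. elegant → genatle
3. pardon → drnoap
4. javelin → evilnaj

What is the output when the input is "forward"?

The rule is to swap each adjacent pair of characters (1↔2, 3↔4, ...), then move the first 2 characters to the end (rotate left by 2).
For "forward", step one produces "ofwrrad"; step two turns that into "wrradof".

wrradof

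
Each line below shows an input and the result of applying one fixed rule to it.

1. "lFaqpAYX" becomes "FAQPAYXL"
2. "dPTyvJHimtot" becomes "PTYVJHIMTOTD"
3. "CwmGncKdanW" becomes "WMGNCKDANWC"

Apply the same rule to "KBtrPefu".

BTRPEFUK

The pattern: move the first character to the end, then convert every letter to uppercase.
"KBtrPefu" → "BtrPefuK" → "BTRPEFUK".
(Check on "dPTyvJHimtot": → "PTyvJHimtotd" → "PTYVJHIMTOTD" ✓)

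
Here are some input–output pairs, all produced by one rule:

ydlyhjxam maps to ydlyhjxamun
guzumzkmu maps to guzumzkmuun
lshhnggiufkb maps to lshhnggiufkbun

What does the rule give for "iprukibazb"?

Rule — append "un".
For "iprukibazb" the result is "iprukibazbun".

iprukibazbun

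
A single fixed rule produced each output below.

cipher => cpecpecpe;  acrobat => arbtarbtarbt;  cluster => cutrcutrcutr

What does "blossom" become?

The pattern: keep every other character starting from the first (positions 1st, 3rd, 5th, ...), then write the whole string 3 times in a row.
For "blossom", step one produces "bosm"; step two turns that into "bosmbosmbosm".

bosmbosmbosm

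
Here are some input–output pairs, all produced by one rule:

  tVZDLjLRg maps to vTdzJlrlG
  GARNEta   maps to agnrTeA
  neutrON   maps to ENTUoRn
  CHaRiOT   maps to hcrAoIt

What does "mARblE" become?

What's happening: swap each adjacent pair of characters (1↔2, 3↔4, ...), then flip the case of every letter.
Working it through for "mARblE": intermediate "AmbREl", final "aMBreL".
(Check on "neutrON": → "entuOrN" → "ENTUoRn" ✓)

aMBreL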